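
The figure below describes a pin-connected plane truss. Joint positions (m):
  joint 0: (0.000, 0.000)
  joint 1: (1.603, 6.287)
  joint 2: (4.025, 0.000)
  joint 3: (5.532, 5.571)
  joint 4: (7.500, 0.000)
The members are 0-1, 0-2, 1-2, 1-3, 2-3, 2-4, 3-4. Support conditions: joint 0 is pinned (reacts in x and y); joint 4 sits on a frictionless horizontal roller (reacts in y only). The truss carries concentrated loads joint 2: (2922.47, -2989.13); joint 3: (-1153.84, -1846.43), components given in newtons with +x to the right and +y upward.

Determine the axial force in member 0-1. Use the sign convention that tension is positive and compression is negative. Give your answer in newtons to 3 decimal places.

N=5 nodes, M=7 members, R=3 reactions → 2N=10, M+R=10
member 0 (0-1): L=6.4881, (cx,cy)=(0.2471,0.9690)
member 1 (0-2): L=4.0250, (cx,cy)=(1.0000,0.0000)
member 2 (1-2): L=6.7374, (cx,cy)=(0.3595,-0.9332)
member 3 (1-3): L=3.9937, (cx,cy)=(0.9838,-0.1793)
member 4 (2-3): L=5.7712, (cx,cy)=(0.2611,0.9653)
member 5 (2-4): L=3.4750, (cx,cy)=(1.0000,0.0000)
member 6 (3-4): L=5.9084, (cx,cy)=(0.3331,-0.9429)
solve A·x = −loads:
  F[0-1] = -2813.7699 N (compression)
  F[0-2] = +2463.8173 N (tension)
  F[1-2] = +3288.4929 N (tension)
  F[1-3] = -1908.2737 N (compression)
  F[2-3] = -82.3867 N (compression)
  F[2-4] = +745.0284 N (tension)
  F[3-4] = -2236.7468 N (compression)
  Rx@0 = -1768.6300 N
  Ry@0 = +2726.5392 N
  Ry@4 = +2109.0208 N

-2813.770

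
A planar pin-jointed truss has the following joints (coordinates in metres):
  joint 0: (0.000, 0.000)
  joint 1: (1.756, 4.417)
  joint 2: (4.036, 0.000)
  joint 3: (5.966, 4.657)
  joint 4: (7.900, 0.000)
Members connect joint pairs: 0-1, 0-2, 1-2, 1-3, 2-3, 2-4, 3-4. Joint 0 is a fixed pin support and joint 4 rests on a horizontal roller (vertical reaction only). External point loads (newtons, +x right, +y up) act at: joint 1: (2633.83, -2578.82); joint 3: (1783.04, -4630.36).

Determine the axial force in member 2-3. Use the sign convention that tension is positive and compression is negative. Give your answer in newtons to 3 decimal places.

2237.087

N=5 nodes, M=7 members, R=3 reactions → 2N=10, M+R=10
member 0 (0-1): L=4.7533, (cx,cy)=(0.3694,0.9293)
member 1 (0-2): L=4.0360, (cx,cy)=(1.0000,0.0000)
member 2 (1-2): L=4.9707, (cx,cy)=(0.4587,-0.8886)
member 3 (1-3): L=4.2168, (cx,cy)=(0.9984,0.0569)
member 4 (2-3): L=5.0411, (cx,cy)=(0.3829,0.9238)
member 5 (2-4): L=3.8640, (cx,cy)=(1.0000,0.0000)
member 6 (3-4): L=5.0426, (cx,cy)=(0.3835,-0.9235)
solve A·x = −loads:
  F[0-1] = -662.3144 N (compression)
  F[0-2] = +4661.5495 N (tension)
  F[1-2] = -2325.7281 N (compression)
  F[1-3] = -1814.6770 N (compression)
  F[2-3] = +2237.0870 N (tension)
  F[2-4] = +2738.2977 N (tension)
  F[3-4] = -7139.7062 N (compression)
  Rx@0 = -4416.8700 N
  Ry@0 = +615.4610 N
  Ry@4 = +6593.7190 N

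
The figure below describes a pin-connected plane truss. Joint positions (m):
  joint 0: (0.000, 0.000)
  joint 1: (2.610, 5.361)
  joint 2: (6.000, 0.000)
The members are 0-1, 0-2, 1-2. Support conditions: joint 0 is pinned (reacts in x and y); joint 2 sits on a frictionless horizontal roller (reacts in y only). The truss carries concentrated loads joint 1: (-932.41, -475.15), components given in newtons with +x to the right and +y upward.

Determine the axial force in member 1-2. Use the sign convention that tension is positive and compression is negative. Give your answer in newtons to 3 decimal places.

741.151

N=3 nodes, M=3 members, R=3 reactions → 2N=6, M+R=6
member 0 (0-1): L=5.9626, (cx,cy)=(0.4377,0.8991)
member 1 (0-2): L=6.0000, (cx,cy)=(1.0000,0.0000)
member 2 (1-2): L=6.3429, (cx,cy)=(0.5345,-0.8452)
solve A·x = −loads:
  F[0-1] = -1225.1806 N (compression)
  F[0-2] = -396.1122 N (compression)
  F[1-2] = +741.1508 N (tension)
  Rx@0 = +932.4100 N
  Ry@0 = +1101.5681 N
  Ry@2 = -626.4181 N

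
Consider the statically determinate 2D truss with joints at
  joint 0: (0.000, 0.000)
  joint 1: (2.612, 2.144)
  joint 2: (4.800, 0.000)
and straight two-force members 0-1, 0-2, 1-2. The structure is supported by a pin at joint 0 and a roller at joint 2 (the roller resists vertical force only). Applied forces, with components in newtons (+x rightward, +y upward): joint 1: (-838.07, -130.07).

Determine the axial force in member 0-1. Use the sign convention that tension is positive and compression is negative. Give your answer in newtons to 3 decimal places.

N=3 nodes, M=3 members, R=3 reactions → 2N=6, M+R=6
member 0 (0-1): L=3.3792, (cx,cy)=(0.7730,0.6345)
member 1 (0-2): L=4.8000, (cx,cy)=(1.0000,0.0000)
member 2 (1-2): L=3.0633, (cx,cy)=(0.7143,-0.6999)
solve A·x = −loads:
  F[0-1] = -683.4584 N (compression)
  F[0-2] = -309.7879 N (compression)
  F[1-2] = +433.7235 N (tension)
  Rx@0 = +838.0700 N
  Ry@0 = +433.6282 N
  Ry@2 = -303.5582 N

-683.458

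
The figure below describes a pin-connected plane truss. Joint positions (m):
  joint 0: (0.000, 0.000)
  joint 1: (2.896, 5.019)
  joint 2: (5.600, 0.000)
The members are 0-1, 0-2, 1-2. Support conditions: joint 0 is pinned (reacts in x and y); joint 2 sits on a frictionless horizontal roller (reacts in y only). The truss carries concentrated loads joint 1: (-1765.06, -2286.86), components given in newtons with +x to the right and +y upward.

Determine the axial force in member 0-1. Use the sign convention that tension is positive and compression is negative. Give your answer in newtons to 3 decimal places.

-3101.252

N=3 nodes, M=3 members, R=3 reactions → 2N=6, M+R=6
member 0 (0-1): L=5.7946, (cx,cy)=(0.4998,0.8662)
member 1 (0-2): L=5.6000, (cx,cy)=(1.0000,0.0000)
member 2 (1-2): L=5.7011, (cx,cy)=(0.4743,-0.8804)
solve A·x = −loads:
  F[0-1] = -3101.2519 N (compression)
  F[0-2] = -215.1249 N (compression)
  F[1-2] = +453.5643 N (tension)
  Rx@0 = +1765.0600 N
  Ry@0 = +2686.1617 N
  Ry@2 = -399.3017 N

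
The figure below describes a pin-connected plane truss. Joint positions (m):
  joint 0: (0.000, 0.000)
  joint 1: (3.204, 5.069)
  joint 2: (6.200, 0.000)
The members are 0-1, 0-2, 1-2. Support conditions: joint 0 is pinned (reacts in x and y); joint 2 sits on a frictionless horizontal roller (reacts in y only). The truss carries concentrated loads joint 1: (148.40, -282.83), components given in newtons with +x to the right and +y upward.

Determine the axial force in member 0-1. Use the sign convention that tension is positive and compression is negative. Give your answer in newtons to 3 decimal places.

N=3 nodes, M=3 members, R=3 reactions → 2N=6, M+R=6
member 0 (0-1): L=5.9967, (cx,cy)=(0.5343,0.8453)
member 1 (0-2): L=6.2000, (cx,cy)=(1.0000,0.0000)
member 2 (1-2): L=5.8882, (cx,cy)=(0.5088,-0.8609)
solve A·x = −loads:
  F[0-1] = -18.1495 N (compression)
  F[0-2] = +158.0972 N (tension)
  F[1-2] = -310.7164 N (compression)
  Rx@0 = -148.4000 N
  Ry@0 = +15.3418 N
  Ry@2 = +267.4882 N

-18.150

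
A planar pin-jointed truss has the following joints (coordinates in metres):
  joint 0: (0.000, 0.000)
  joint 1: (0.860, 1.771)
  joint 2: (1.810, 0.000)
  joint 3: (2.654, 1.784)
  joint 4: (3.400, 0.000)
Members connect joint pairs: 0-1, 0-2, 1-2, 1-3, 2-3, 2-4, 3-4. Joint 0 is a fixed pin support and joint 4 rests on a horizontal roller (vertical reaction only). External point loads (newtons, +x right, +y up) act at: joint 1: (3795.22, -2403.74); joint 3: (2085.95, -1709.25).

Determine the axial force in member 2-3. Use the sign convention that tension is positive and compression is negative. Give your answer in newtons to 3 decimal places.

3668.139

N=5 nodes, M=7 members, R=3 reactions → 2N=10, M+R=10
member 0 (0-1): L=1.9688, (cx,cy)=(0.4368,0.8995)
member 1 (0-2): L=1.8100, (cx,cy)=(1.0000,0.0000)
member 2 (1-2): L=2.0097, (cx,cy)=(0.4727,-0.8812)
member 3 (1-3): L=1.7940, (cx,cy)=(1.0000,0.0072)
member 4 (2-3): L=1.9736, (cx,cy)=(0.4277,0.9039)
member 5 (2-4): L=1.5900, (cx,cy)=(1.0000,0.0000)
member 6 (3-4): L=1.9337, (cx,cy)=(0.3858,-0.9226)
solve A·x = −loads:
  F[0-1] = +1001.1790 N (tension)
  F[0-2] = +5443.8332 N (tension)
  F[1-2] = -3762.7253 N (compression)
  F[1-3] = -1579.2671 N (compression)
  F[2-3] = +3668.1387 N (tension)
  F[2-4] = +2096.4936 N (tension)
  F[3-4] = -5434.2853 N (compression)
  Rx@0 = -5881.1700 N
  Ry@0 = -900.6086 N
  Ry@4 = +5013.5986 N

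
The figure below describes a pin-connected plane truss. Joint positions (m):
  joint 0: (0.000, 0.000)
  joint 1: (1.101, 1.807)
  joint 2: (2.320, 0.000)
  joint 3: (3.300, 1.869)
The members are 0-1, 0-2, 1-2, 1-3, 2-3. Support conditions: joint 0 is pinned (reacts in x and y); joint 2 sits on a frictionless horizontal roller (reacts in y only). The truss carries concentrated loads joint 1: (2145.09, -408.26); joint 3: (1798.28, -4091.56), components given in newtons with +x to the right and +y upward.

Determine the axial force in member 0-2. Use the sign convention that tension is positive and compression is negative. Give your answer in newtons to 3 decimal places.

1120.322

N=4 nodes, M=5 members, R=3 reactions → 2N=8, M+R=8
member 0 (0-1): L=2.1160, (cx,cy)=(0.5203,0.8540)
member 1 (0-2): L=2.3200, (cx,cy)=(1.0000,0.0000)
member 2 (1-2): L=2.1797, (cx,cy)=(0.5592,-0.8290)
member 3 (1-3): L=2.1999, (cx,cy)=(0.9996,0.0282)
member 4 (2-3): L=2.1103, (cx,cy)=(0.4644,0.8856)
solve A·x = −loads:
  F[0-1] = +5425.5816 N (tension)
  F[0-2] = +1120.3221 N (tension)
  F[1-2] = -5945.3195 N (compression)
  F[1-3] = +4004.4348 N (tension)
  F[2-3] = -4747.3403 N (compression)
  Rx@0 = -3943.3700 N
  Ry@0 = -4633.2857 N
  Ry@2 = +9133.1057 N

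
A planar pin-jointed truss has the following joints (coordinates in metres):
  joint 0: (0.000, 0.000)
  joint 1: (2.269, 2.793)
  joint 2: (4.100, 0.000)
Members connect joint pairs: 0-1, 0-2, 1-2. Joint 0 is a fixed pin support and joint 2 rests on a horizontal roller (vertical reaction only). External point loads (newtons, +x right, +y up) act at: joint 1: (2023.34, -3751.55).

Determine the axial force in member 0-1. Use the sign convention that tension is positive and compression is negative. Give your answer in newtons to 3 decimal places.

N=3 nodes, M=3 members, R=3 reactions → 2N=6, M+R=6
member 0 (0-1): L=3.5985, (cx,cy)=(0.6305,0.7762)
member 1 (0-2): L=4.1000, (cx,cy)=(1.0000,0.0000)
member 2 (1-2): L=3.3397, (cx,cy)=(0.5483,-0.8363)
solve A·x = −loads:
  F[0-1] = -382.7175 N (compression)
  F[0-2] = +2264.6588 N (tension)
  F[1-2] = -4130.6487 N (compression)
  Rx@0 = -2023.3400 N
  Ry@0 = +297.0486 N
  Ry@2 = +3454.5014 N

-382.717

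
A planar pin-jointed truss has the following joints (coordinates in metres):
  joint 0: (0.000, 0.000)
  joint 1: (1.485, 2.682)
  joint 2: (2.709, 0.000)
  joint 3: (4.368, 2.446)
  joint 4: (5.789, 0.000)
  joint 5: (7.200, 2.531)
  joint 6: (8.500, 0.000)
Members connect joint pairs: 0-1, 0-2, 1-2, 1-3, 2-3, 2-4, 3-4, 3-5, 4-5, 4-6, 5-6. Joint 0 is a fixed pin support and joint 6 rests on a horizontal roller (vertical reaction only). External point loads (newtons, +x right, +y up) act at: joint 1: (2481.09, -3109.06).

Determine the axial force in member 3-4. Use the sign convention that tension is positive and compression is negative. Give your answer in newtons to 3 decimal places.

N=7 nodes, M=11 members, R=3 reactions → 2N=14, M+R=14
member 0 (0-1): L=3.0657, (cx,cy)=(0.4844,0.8748)
member 1 (0-2): L=2.7090, (cx,cy)=(1.0000,0.0000)
member 2 (1-2): L=2.9481, (cx,cy)=(0.4152,-0.9097)
member 3 (1-3): L=2.8926, (cx,cy)=(0.9967,-0.0816)
member 4 (2-3): L=2.9555, (cx,cy)=(0.5613,0.8276)
member 5 (2-4): L=3.0800, (cx,cy)=(1.0000,0.0000)
member 6 (3-4): L=2.8288, (cx,cy)=(0.5023,-0.8647)
member 7 (3-5): L=2.8333, (cx,cy)=(0.9995,0.0300)
member 8 (4-5): L=2.8977, (cx,cy)=(0.4869,0.8734)
member 9 (4-6): L=2.7110, (cx,cy)=(1.0000,0.0000)
member 10 (5-6): L=2.8453, (cx,cy)=(0.4569,-0.8895)
solve A·x = −loads:
  F[0-1] = -2038.1032 N (compression)
  F[0-2] = +3468.3393 N (tension)
  F[1-2] = -1189.9636 N (compression)
  F[1-3] = -2984.2358 N (compression)
  F[2-3] = +1308.0669 N (tension)
  F[2-4] = +2240.0439 N (tension)
  F[3-4] = -1583.6972 N (compression)
  F[3-5] = -1445.1532 N (compression)
  F[4-5] = +1567.8046 N (tension)
  F[4-6] = +681.0890 N (tension)
  F[5-6] = -1490.7154 N (compression)
  Rx@0 = -2481.0900 N
  Ry@0 = +1783.0321 N
  Ry@6 = +1326.0279 N

-1583.697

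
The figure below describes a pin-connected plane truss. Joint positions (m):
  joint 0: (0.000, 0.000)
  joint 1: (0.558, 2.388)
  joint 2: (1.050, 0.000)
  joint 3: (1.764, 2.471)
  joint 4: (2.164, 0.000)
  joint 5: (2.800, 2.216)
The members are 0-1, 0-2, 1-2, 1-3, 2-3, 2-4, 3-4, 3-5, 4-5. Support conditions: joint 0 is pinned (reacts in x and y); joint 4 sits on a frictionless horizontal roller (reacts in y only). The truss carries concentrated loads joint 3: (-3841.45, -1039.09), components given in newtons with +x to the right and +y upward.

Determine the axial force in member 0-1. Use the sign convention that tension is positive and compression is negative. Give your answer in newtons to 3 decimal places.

-4701.827

N=6 nodes, M=9 members, R=3 reactions → 2N=12, M+R=12
member 0 (0-1): L=2.4523, (cx,cy)=(0.2275,0.9738)
member 1 (0-2): L=1.0500, (cx,cy)=(1.0000,0.0000)
member 2 (1-2): L=2.4382, (cx,cy)=(0.2018,-0.9794)
member 3 (1-3): L=1.2089, (cx,cy)=(0.9976,0.0687)
member 4 (2-3): L=2.5721, (cx,cy)=(0.2776,0.9607)
member 5 (2-4): L=1.1140, (cx,cy)=(1.0000,0.0000)
member 6 (3-4): L=2.5032, (cx,cy)=(0.1598,-0.9871)
member 7 (3-5): L=1.0669, (cx,cy)=(0.9710,-0.2390)
member 8 (4-5): L=2.3055, (cx,cy)=(0.2759,0.9612)
solve A·x = −loads:
  F[0-1] = -4701.8268 N (compression)
  F[0-2] = -2771.6011 N (compression)
  F[1-2] = +4535.1752 N (tension)
  F[1-3] = -1989.7055 N (compression)
  F[2-3] = -4623.5959 N (compression)
  F[2-4] = -572.9507 N (compression)
  F[3-4] = +3585.4772 N (tension)
  F[3-5] = +0.0000 N (tension)
  F[4-5] = -0.0000 N (compression)
  Rx@0 = +3841.4500 N
  Ry@0 = +4578.4930 N
  Ry@4 = -3539.4030 N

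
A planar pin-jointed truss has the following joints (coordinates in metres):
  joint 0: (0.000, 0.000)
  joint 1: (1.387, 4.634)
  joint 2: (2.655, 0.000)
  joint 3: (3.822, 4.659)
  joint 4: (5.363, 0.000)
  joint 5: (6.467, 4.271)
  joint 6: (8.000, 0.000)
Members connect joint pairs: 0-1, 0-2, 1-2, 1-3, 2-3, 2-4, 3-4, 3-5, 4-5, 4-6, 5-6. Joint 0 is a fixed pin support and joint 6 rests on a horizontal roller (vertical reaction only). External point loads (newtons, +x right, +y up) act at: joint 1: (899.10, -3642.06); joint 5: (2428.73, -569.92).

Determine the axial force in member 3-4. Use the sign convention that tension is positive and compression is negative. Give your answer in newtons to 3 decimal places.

N=7 nodes, M=11 members, R=3 reactions → 2N=14, M+R=14
member 0 (0-1): L=4.8371, (cx,cy)=(0.2867,0.9580)
member 1 (0-2): L=2.6550, (cx,cy)=(1.0000,0.0000)
member 2 (1-2): L=4.8044, (cx,cy)=(0.2639,-0.9645)
member 3 (1-3): L=2.4351, (cx,cy)=(0.9999,0.0103)
member 4 (2-3): L=4.8029, (cx,cy)=(0.2430,0.9700)
member 5 (2-4): L=2.7080, (cx,cy)=(1.0000,0.0000)
member 6 (3-4): L=4.9072, (cx,cy)=(0.3140,-0.9494)
member 7 (3-5): L=2.6733, (cx,cy)=(0.9894,-0.1451)
member 8 (4-5): L=4.4114, (cx,cy)=(0.2503,0.9682)
member 9 (4-6): L=2.6370, (cx,cy)=(1.0000,0.0000)
member 10 (5-6): L=4.5378, (cx,cy)=(0.3378,-0.9412)
solve A·x = −loads:
  F[0-1] = -1359.4736 N (compression)
  F[0-2] = +3717.6467 N (tension)
  F[1-2] = -2432.5675 N (compression)
  F[1-3] = -646.9294 N (compression)
  F[2-3] = +2418.8010 N (tension)
  F[2-4] = +2487.9135 N (tension)
  F[3-4] = -2580.3877 N (compression)
  F[3-5] = +759.1641 N (tension)
  F[4-5] = +2530.3784 N (tension)
  F[4-6] = +1044.3471 N (tension)
  F[5-6] = -3091.3416 N (compression)
  Rx@0 = -3327.8300 N
  Ry@0 = +1302.3869 N
  Ry@6 = +2909.5931 N

-2580.388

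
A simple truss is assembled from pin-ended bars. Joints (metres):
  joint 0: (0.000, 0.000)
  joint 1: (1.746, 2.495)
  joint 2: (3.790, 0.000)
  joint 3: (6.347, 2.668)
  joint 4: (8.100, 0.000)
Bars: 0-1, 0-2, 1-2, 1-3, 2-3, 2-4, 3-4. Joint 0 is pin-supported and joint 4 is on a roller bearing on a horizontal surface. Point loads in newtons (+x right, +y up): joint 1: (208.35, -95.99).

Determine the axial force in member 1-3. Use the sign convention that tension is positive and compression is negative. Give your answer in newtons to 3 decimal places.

N=5 nodes, M=7 members, R=3 reactions → 2N=10, M+R=10
member 0 (0-1): L=3.0452, (cx,cy)=(0.5734,0.8193)
member 1 (0-2): L=3.7900, (cx,cy)=(1.0000,0.0000)
member 2 (1-2): L=3.2254, (cx,cy)=(0.6337,-0.7736)
member 3 (1-3): L=4.6043, (cx,cy)=(0.9993,0.0376)
member 4 (2-3): L=3.6955, (cx,cy)=(0.6919,0.7220)
member 5 (2-4): L=4.3100, (cx,cy)=(1.0000,0.0000)
member 6 (3-4): L=3.1924, (cx,cy)=(0.5491,-0.8357)
solve A·x = −loads:
  F[0-1] = -13.5747 N (compression)
  F[0-2] = +216.1331 N (tension)
  F[1-2] = -116.6248 N (compression)
  F[1-3] = -142.3253 N (compression)
  F[2-3] = +124.9586 N (tension)
  F[2-4] = +55.7623 N (tension)
  F[3-4] = -101.5482 N (compression)
  Rx@0 = -208.3500 N
  Ry@0 = +11.1219 N
  Ry@4 = +84.8681 N

-142.325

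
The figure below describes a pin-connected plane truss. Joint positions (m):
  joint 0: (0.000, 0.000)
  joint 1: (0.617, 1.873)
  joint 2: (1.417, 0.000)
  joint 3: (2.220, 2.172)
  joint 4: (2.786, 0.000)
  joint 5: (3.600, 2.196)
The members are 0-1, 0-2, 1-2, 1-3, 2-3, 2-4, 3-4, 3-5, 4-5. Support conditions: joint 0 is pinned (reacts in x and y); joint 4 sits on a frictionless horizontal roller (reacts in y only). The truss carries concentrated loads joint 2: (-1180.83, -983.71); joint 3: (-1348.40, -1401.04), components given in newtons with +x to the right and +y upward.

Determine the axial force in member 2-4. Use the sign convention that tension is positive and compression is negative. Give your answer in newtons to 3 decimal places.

147.365

N=6 nodes, M=9 members, R=3 reactions → 2N=12, M+R=12
member 0 (0-1): L=1.9720, (cx,cy)=(0.3129,0.9498)
member 1 (0-2): L=1.4170, (cx,cy)=(1.0000,0.0000)
member 2 (1-2): L=2.0367, (cx,cy)=(0.3928,-0.9196)
member 3 (1-3): L=1.6306, (cx,cy)=(0.9830,0.1834)
member 4 (2-3): L=2.3157, (cx,cy)=(0.3468,0.9380)
member 5 (2-4): L=1.3690, (cx,cy)=(1.0000,0.0000)
member 6 (3-4): L=2.2445, (cx,cy)=(0.2522,-0.9677)
member 7 (3-5): L=1.3802, (cx,cy)=(0.9998,0.0174)
member 8 (4-5): L=2.3420, (cx,cy)=(0.3476,0.9377)
solve A·x = −loads:
  F[0-1] = -1915.4105 N (compression)
  F[0-2] = -1929.9384 N (compression)
  F[1-2] = +1719.6828 N (tension)
  F[1-3] = -1296.7573 N (compression)
  F[2-3] = -637.2998 N (compression)
  F[2-4] = +147.3649 N (tension)
  F[3-4] = -584.3920 N (compression)
  F[3-5] = -0.0000 N (compression)
  F[4-5] = +0.0000 N (tension)
  Rx@0 = +2529.2300 N
  Ry@0 = +1819.2435 N
  Ry@4 = +565.5065 N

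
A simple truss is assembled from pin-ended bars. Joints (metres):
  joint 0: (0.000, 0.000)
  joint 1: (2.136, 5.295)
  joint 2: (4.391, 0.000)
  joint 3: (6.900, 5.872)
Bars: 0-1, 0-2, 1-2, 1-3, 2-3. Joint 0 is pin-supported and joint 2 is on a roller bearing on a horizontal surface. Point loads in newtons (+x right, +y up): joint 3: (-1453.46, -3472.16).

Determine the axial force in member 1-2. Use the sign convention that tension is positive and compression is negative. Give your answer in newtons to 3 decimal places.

N=4 nodes, M=5 members, R=3 reactions → 2N=8, M+R=8
member 0 (0-1): L=5.7096, (cx,cy)=(0.3741,0.9274)
member 1 (0-2): L=4.3910, (cx,cy)=(1.0000,0.0000)
member 2 (1-2): L=5.7552, (cx,cy)=(0.3918,-0.9200)
member 3 (1-3): L=4.7988, (cx,cy)=(0.9927,0.1202)
member 4 (2-3): L=6.3856, (cx,cy)=(0.3929,0.9196)
solve A·x = −loads:
  F[0-1] = +43.4494 N (tension)
  F[0-2] = -1469.7147 N (compression)
  F[1-2] = -39.6131 N (compression)
  F[1-3] = +32.0082 N (tension)
  F[2-3] = -3780.0214 N (compression)
  Rx@0 = +1453.4600 N
  Ry@0 = -40.2943 N
  Ry@2 = +3512.4543 N

-39.613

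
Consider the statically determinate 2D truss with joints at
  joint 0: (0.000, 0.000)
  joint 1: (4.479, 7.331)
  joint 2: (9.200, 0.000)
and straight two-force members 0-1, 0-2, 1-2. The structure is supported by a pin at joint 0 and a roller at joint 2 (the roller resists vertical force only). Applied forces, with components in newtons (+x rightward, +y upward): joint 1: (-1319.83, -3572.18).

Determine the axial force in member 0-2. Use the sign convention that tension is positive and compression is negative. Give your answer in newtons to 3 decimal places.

N=3 nodes, M=3 members, R=3 reactions → 2N=6, M+R=6
member 0 (0-1): L=8.5910, (cx,cy)=(0.5214,0.8533)
member 1 (0-2): L=9.2000, (cx,cy)=(1.0000,0.0000)
member 2 (1-2): L=8.7196, (cx,cy)=(0.5414,-0.8407)
solve A·x = −loads:
  F[0-1] = -3380.5839 N (compression)
  F[0-2] = +442.6731 N (tension)
  F[1-2] = -817.6089 N (compression)
  Rx@0 = +1319.8300 N
  Ry@0 = +2884.7756 N
  Ry@2 = +687.4044 N

442.673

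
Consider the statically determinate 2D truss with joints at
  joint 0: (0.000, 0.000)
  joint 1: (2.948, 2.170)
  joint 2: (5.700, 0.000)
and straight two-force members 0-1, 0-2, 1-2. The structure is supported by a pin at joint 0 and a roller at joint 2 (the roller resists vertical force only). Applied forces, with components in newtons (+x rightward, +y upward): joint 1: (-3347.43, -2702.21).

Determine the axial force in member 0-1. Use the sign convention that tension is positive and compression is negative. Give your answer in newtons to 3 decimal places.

-4350.515

N=3 nodes, M=3 members, R=3 reactions → 2N=6, M+R=6
member 0 (0-1): L=3.6605, (cx,cy)=(0.8053,0.5928)
member 1 (0-2): L=5.7000, (cx,cy)=(1.0000,0.0000)
member 2 (1-2): L=3.5046, (cx,cy)=(0.7852,-0.6192)
solve A·x = −loads:
  F[0-1] = -4350.5152 N (compression)
  F[0-2] = +156.2319 N (tension)
  F[1-2] = -198.9587 N (compression)
  Rx@0 = +3347.4300 N
  Ry@0 = +2579.0184 N
  Ry@2 = +123.1916 N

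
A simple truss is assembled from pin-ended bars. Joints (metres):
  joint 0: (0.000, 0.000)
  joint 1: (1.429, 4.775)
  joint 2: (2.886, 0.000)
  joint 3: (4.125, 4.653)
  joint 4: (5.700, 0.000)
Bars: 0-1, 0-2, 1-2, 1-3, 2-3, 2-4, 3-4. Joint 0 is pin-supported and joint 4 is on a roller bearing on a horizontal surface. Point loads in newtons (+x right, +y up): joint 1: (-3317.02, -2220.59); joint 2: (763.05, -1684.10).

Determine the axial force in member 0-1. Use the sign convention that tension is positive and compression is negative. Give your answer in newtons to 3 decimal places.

-5505.139

N=5 nodes, M=7 members, R=3 reactions → 2N=10, M+R=10
member 0 (0-1): L=4.9842, (cx,cy)=(0.2867,0.9580)
member 1 (0-2): L=2.8860, (cx,cy)=(1.0000,0.0000)
member 2 (1-2): L=4.9923, (cx,cy)=(0.2918,-0.9565)
member 3 (1-3): L=2.6988, (cx,cy)=(0.9990,-0.0452)
member 4 (2-3): L=4.8151, (cx,cy)=(0.2573,0.9663)
member 5 (2-4): L=2.8140, (cx,cy)=(1.0000,0.0000)
member 6 (3-4): L=4.9123, (cx,cy)=(0.3206,-0.9472)
solve A·x = −loads:
  F[0-1] = -5505.1388 N (compression)
  F[0-2] = -975.6269 N (compression)
  F[1-2] = +3153.7072 N (tension)
  F[1-3] = +819.1143 N (tension)
  F[2-3] = -1378.7354 N (compression)
  F[2-4] = -463.5095 N (compression)
  F[3-4] = +1445.6595 N (tension)
  Rx@0 = +2553.9700 N
  Ry@0 = +5274.0294 N
  Ry@4 = -1369.3394 N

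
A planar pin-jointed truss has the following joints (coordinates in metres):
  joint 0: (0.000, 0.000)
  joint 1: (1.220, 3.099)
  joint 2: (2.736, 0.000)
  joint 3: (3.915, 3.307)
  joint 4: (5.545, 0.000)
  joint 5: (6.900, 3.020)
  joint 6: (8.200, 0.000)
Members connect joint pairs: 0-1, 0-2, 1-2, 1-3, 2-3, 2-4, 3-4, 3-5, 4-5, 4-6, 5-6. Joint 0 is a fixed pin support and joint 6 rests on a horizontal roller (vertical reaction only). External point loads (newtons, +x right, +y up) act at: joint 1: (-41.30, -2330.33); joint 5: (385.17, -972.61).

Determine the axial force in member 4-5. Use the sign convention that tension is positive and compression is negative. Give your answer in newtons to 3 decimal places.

317.680

N=7 nodes, M=11 members, R=3 reactions → 2N=14, M+R=14
member 0 (0-1): L=3.3305, (cx,cy)=(0.3663,0.9305)
member 1 (0-2): L=2.7360, (cx,cy)=(1.0000,0.0000)
member 2 (1-2): L=3.4499, (cx,cy)=(0.4394,-0.8983)
member 3 (1-3): L=2.7030, (cx,cy)=(0.9970,0.0770)
member 4 (2-3): L=3.5109, (cx,cy)=(0.3358,0.9419)
member 5 (2-4): L=2.8090, (cx,cy)=(1.0000,0.0000)
member 6 (3-4): L=3.6869, (cx,cy)=(0.4421,-0.8970)
member 7 (3-5): L=2.9988, (cx,cy)=(0.9954,-0.0957)
member 8 (4-5): L=3.3100, (cx,cy)=(0.4094,0.9124)
member 9 (4-6): L=2.6550, (cx,cy)=(1.0000,0.0000)
member 10 (5-6): L=3.2879, (cx,cy)=(0.3954,-0.9185)
solve A·x = −loads:
  F[0-1] = -2161.8342 N (compression)
  F[0-2] = +1135.7755 N (tension)
  F[1-2] = -404.0924 N (compression)
  F[1-3] = -574.7399 N (compression)
  F[2-3] = +385.3659 N (tension)
  F[2-4] = +828.7949 N (tension)
  F[3-4] = -323.1381 N (compression)
  F[3-5] = -302.1502 N (compression)
  F[4-5] = +317.6800 N (tension)
  F[4-6] = +555.8879 N (tension)
  F[5-6] = -1405.9333 N (compression)
  Rx@0 = -343.8700 N
  Ry@0 = +2011.5697 N
  Ry@6 = +1291.3703 N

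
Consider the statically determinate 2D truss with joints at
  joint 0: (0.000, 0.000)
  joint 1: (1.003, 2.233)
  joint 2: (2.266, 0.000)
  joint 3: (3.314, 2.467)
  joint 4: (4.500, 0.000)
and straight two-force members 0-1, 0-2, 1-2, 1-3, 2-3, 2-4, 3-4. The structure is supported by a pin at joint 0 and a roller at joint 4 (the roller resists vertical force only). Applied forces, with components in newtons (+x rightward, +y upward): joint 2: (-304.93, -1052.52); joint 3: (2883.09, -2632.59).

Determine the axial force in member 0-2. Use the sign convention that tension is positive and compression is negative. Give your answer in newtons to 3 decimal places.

2414.562

N=5 nodes, M=7 members, R=3 reactions → 2N=10, M+R=10
member 0 (0-1): L=2.4479, (cx,cy)=(0.4097,0.9122)
member 1 (0-2): L=2.2660, (cx,cy)=(1.0000,0.0000)
member 2 (1-2): L=2.5654, (cx,cy)=(0.4923,-0.8704)
member 3 (1-3): L=2.3228, (cx,cy)=(0.9949,0.1007)
member 4 (2-3): L=2.6804, (cx,cy)=(0.3910,0.9204)
member 5 (2-4): L=2.2340, (cx,cy)=(1.0000,0.0000)
member 6 (3-4): L=2.7373, (cx,cy)=(0.4333,-0.9013)
solve A·x = −loads:
  F[0-1] = +399.2775 N (tension)
  F[0-2] = +2414.5616 N (tension)
  F[1-2] = -377.7790 N (compression)
  F[1-3] = +351.3718 N (tension)
  F[2-3] = +1500.8186 N (tension)
  F[2-4] = +1946.6998 N (tension)
  F[3-4] = -4492.9650 N (compression)
  Rx@0 = -2578.1600 N
  Ry@0 = -364.2226 N
  Ry@4 = +4049.3326 N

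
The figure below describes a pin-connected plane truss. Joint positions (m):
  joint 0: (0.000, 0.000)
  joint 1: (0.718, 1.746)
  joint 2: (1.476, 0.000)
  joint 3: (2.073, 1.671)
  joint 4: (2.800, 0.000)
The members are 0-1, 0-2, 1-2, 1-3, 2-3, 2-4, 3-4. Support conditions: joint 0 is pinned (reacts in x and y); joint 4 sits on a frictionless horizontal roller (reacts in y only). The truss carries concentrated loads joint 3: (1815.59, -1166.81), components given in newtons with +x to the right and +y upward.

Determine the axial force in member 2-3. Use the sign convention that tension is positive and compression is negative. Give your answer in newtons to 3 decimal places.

N=5 nodes, M=7 members, R=3 reactions → 2N=10, M+R=10
member 0 (0-1): L=1.8879, (cx,cy)=(0.3803,0.9249)
member 1 (0-2): L=1.4760, (cx,cy)=(1.0000,0.0000)
member 2 (1-2): L=1.9034, (cx,cy)=(0.3982,-0.9173)
member 3 (1-3): L=1.3571, (cx,cy)=(0.9985,-0.0553)
member 4 (2-3): L=1.7744, (cx,cy)=(0.3364,0.9417)
member 5 (2-4): L=1.3240, (cx,cy)=(1.0000,0.0000)
member 6 (3-4): L=1.8223, (cx,cy)=(0.3989,-0.9170)
solve A·x = −loads:
  F[0-1] = +843.9869 N (tension)
  F[0-2] = +1494.6019 N (tension)
  F[1-2] = -891.7460 N (compression)
  F[1-3] = +677.1399 N (tension)
  F[2-3] = +868.6247 N (tension)
  F[2-4] = +847.2418 N (tension)
  F[3-4] = -2123.6962 N (compression)
  Rx@0 = -1815.5900 N
  Ry@0 = -780.5643 N
  Ry@4 = +1947.3743 N

868.625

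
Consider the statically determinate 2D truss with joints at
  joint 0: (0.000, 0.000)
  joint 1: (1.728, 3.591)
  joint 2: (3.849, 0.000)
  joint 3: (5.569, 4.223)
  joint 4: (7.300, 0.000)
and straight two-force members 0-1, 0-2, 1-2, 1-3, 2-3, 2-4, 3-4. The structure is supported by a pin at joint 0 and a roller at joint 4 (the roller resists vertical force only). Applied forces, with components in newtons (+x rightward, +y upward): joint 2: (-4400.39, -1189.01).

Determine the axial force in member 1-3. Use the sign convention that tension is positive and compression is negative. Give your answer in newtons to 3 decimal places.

-556.495

N=5 nodes, M=7 members, R=3 reactions → 2N=10, M+R=10
member 0 (0-1): L=3.9851, (cx,cy)=(0.4336,0.9011)
member 1 (0-2): L=3.8490, (cx,cy)=(1.0000,0.0000)
member 2 (1-2): L=4.1706, (cx,cy)=(0.5086,-0.8610)
member 3 (1-3): L=3.8926, (cx,cy)=(0.9867,0.1624)
member 4 (2-3): L=4.5598, (cx,cy)=(0.3772,0.9261)
member 5 (2-4): L=3.4510, (cx,cy)=(1.0000,0.0000)
member 6 (3-4): L=4.5640, (cx,cy)=(0.3793,-0.9253)
solve A·x = −loads:
  F[0-1] = -623.7847 N (compression)
  F[0-2] = -4129.9095 N (compression)
  F[1-2] = +547.8822 N (tension)
  F[1-3] = -556.4948 N (compression)
  F[2-3] = +774.4802 N (tension)
  F[2-4] = +256.9724 N (tension)
  F[3-4] = -677.5402 N (compression)
  Rx@0 = +4400.3900 N
  Ry@0 = +562.0923 N
  Ry@4 = +626.9177 N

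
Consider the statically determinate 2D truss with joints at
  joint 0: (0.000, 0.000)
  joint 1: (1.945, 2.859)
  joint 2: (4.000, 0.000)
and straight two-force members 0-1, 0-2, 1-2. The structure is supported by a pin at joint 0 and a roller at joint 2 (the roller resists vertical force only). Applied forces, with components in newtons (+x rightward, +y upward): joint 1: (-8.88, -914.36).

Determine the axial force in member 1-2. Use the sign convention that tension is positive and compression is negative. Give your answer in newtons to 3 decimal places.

-539.728

N=3 nodes, M=3 members, R=3 reactions → 2N=6, M+R=6
member 0 (0-1): L=3.4579, (cx,cy)=(0.5625,0.8268)
member 1 (0-2): L=4.0000, (cx,cy)=(1.0000,0.0000)
member 2 (1-2): L=3.5209, (cx,cy)=(0.5837,-0.8120)
solve A·x = −loads:
  F[0-1] = -575.8282 N (compression)
  F[0-2] = +315.0142 N (tension)
  F[1-2] = -539.7279 N (compression)
  Rx@0 = +8.8800 N
  Ry@0 = +476.0994 N
  Ry@2 = +438.2606 N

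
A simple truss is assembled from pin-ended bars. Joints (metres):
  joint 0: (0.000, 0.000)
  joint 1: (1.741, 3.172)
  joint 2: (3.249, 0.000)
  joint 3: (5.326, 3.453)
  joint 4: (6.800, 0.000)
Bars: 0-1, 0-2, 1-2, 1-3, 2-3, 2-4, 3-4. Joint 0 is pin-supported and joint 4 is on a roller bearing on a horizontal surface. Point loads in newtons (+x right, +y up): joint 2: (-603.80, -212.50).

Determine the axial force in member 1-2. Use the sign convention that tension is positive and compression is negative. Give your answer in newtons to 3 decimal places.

113.360

N=5 nodes, M=7 members, R=3 reactions → 2N=10, M+R=10
member 0 (0-1): L=3.6184, (cx,cy)=(0.4812,0.8766)
member 1 (0-2): L=3.2490, (cx,cy)=(1.0000,0.0000)
member 2 (1-2): L=3.5122, (cx,cy)=(0.4294,-0.9031)
member 3 (1-3): L=3.5960, (cx,cy)=(0.9969,0.0781)
member 4 (2-3): L=4.0295, (cx,cy)=(0.5154,0.8569)
member 5 (2-4): L=3.5510, (cx,cy)=(1.0000,0.0000)
member 6 (3-4): L=3.7544, (cx,cy)=(0.3926,-0.9197)
solve A·x = −loads:
  F[0-1] = -126.5848 N (compression)
  F[0-2] = -542.8931 N (compression)
  F[1-2] = +113.3605 N (tension)
  F[1-3] = -109.9153 N (compression)
  F[2-3] = +128.5066 N (tension)
  F[2-4] = +43.3412 N (tension)
  F[3-4] = -110.3950 N (compression)
  Rx@0 = +603.8000 N
  Ry@0 = +110.9688 N
  Ry@4 = +101.5313 N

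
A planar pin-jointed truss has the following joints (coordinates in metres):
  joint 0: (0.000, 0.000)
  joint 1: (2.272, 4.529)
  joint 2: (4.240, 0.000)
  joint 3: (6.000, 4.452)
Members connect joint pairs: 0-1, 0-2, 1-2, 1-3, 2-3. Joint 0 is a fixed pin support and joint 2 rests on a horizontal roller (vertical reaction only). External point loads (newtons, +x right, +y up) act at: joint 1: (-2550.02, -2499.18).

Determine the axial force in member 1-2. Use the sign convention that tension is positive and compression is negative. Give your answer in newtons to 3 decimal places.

1509.722

N=4 nodes, M=5 members, R=3 reactions → 2N=8, M+R=8
member 0 (0-1): L=5.0669, (cx,cy)=(0.4484,0.8938)
member 1 (0-2): L=4.2400, (cx,cy)=(1.0000,0.0000)
member 2 (1-2): L=4.9381, (cx,cy)=(0.3985,-0.9172)
member 3 (1-3): L=3.7288, (cx,cy)=(0.9998,-0.0207)
member 4 (2-3): L=4.7873, (cx,cy)=(0.3676,0.9300)
solve A·x = −loads:
  F[0-1] = -4345.1308 N (compression)
  F[0-2] = -601.6749 N (compression)
  F[1-2] = +1509.7219 N (tension)
  F[1-3] = +0.0000 N (tension)
  F[2-3] = -0.0000 N (compression)
  Rx@0 = +2550.0200 N
  Ry@0 = +3883.8271 N
  Ry@2 = -1384.6471 N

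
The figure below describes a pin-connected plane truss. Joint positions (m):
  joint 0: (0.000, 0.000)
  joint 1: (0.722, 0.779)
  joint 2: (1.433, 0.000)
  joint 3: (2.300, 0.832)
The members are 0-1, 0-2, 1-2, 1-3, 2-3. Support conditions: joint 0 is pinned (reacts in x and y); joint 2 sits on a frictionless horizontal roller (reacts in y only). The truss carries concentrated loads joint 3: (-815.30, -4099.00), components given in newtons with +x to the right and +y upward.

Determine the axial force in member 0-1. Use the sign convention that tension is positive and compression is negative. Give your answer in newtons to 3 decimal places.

N=4 nodes, M=5 members, R=3 reactions → 2N=8, M+R=8
member 0 (0-1): L=1.0621, (cx,cy)=(0.6798,0.7334)
member 1 (0-2): L=1.4330, (cx,cy)=(1.0000,0.0000)
member 2 (1-2): L=1.0547, (cx,cy)=(0.6741,-0.7386)
member 3 (1-3): L=1.5789, (cx,cy)=(0.9994,0.0336)
member 4 (2-3): L=1.2016, (cx,cy)=(0.7215,0.6924)
solve A·x = −loads:
  F[0-1] = +2735.9544 N (tension)
  F[0-2] = -2675.1051 N (compression)
  F[1-2] = -2553.9115 N (compression)
  F[1-3] = +3583.5044 N (tension)
  F[2-3] = -6093.7781 N (compression)
  Rx@0 = +815.3000 N
  Ry@0 = -2006.6318 N
  Ry@2 = +6105.6318 N

2735.954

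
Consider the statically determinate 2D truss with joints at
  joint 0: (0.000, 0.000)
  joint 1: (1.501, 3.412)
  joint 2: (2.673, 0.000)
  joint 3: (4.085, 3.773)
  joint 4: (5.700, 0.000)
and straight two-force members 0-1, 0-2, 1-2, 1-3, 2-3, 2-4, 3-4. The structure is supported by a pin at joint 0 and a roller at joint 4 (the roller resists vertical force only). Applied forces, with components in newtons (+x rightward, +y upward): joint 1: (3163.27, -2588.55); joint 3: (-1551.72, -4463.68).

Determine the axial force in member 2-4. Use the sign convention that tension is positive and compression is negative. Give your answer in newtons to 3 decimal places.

2031.919

N=5 nodes, M=7 members, R=3 reactions → 2N=10, M+R=10
member 0 (0-1): L=3.7276, (cx,cy)=(0.4027,0.9153)
member 1 (0-2): L=2.6730, (cx,cy)=(1.0000,0.0000)
member 2 (1-2): L=3.6077, (cx,cy)=(0.3249,-0.9458)
member 3 (1-3): L=2.6091, (cx,cy)=(0.9904,0.1384)
member 4 (2-3): L=4.0286, (cx,cy)=(0.3505,0.9366)
member 5 (2-4): L=3.0270, (cx,cy)=(1.0000,0.0000)
member 6 (3-4): L=4.1041, (cx,cy)=(0.3935,-0.9193)
solve A·x = −loads:
  F[0-1] = -2518.4176 N (compression)
  F[0-2] = +2625.6555 N (tension)
  F[1-2] = -874.6828 N (compression)
  F[1-3] = -3931.0334 N (compression)
  F[2-3] = +883.2726 N (tension)
  F[2-4] = +2031.9186 N (tension)
  F[3-4] = -5163.6075 N (compression)
  Rx@0 = -1611.5500 N
  Ry@0 = +2305.2153 N
  Ry@4 = +4747.0147 N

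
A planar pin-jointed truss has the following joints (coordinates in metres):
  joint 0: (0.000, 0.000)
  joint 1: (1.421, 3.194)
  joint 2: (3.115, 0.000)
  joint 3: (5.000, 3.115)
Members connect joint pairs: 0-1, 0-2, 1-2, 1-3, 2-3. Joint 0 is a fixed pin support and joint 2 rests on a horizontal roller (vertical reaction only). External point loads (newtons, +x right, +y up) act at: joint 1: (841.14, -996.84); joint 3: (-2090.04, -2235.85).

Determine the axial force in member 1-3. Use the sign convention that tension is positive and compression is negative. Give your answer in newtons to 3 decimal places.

-727.508

N=4 nodes, M=5 members, R=3 reactions → 2N=8, M+R=8
member 0 (0-1): L=3.4958, (cx,cy)=(0.4065,0.9137)
member 1 (0-2): L=3.1150, (cx,cy)=(1.0000,0.0000)
member 2 (1-2): L=3.6154, (cx,cy)=(0.4685,-0.8834)
member 3 (1-3): L=3.5799, (cx,cy)=(0.9998,-0.0221)
member 4 (2-3): L=3.6409, (cx,cy)=(0.5177,0.8555)
solve A·x = −loads:
  F[0-1] = -456.0515 N (compression)
  F[0-2] = -1063.5226 N (compression)
  F[1-2] = -638.5399 N (compression)
  F[1-3] = -727.5077 N (compression)
  F[2-3] = -2632.1191 N (compression)
  Rx@0 = +1248.9000 N
  Ry@0 = +416.6752 N
  Ry@2 = +2816.0148 N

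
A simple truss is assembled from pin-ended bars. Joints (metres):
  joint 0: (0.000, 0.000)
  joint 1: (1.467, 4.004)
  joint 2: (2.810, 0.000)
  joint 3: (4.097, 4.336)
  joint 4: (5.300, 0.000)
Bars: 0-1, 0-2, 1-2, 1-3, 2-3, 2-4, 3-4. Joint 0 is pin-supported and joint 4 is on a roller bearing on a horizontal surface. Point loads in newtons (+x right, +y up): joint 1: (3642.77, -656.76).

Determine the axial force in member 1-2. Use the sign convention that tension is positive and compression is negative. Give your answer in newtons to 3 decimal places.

N=5 nodes, M=7 members, R=3 reactions → 2N=10, M+R=10
member 0 (0-1): L=4.2643, (cx,cy)=(0.3440,0.9390)
member 1 (0-2): L=2.8100, (cx,cy)=(1.0000,0.0000)
member 2 (1-2): L=4.2232, (cx,cy)=(0.3180,-0.9481)
member 3 (1-3): L=2.6509, (cx,cy)=(0.9921,0.1252)
member 4 (2-3): L=4.5230, (cx,cy)=(0.2845,0.9587)
member 5 (2-4): L=2.4900, (cx,cy)=(1.0000,0.0000)
member 6 (3-4): L=4.4998, (cx,cy)=(0.2673,-0.9636)
solve A·x = −loads:
  F[0-1] = +2425.0560 N (tension)
  F[0-2] = +2808.5014 N (tension)
  F[1-2] = -3327.4835 N (compression)
  F[1-3] = -1764.2425 N (compression)
  F[2-3] = +3290.7875 N (tension)
  F[2-4] = +813.9660 N (tension)
  F[3-4] = -3044.6180 N (compression)
  Rx@0 = -3642.7700 N
  Ry@0 = -2277.0358 N
  Ry@4 = +2933.7958 N

-3327.484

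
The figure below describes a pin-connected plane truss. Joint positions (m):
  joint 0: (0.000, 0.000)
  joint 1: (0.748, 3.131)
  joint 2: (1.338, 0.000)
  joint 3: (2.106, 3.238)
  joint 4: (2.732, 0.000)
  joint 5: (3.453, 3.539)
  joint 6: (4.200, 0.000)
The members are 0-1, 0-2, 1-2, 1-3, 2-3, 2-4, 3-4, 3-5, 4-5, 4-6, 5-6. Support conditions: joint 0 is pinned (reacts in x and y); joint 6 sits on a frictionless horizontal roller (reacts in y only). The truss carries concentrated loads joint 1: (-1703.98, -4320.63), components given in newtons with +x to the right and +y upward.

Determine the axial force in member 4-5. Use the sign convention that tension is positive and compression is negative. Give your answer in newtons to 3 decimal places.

-560.713

N=7 nodes, M=11 members, R=3 reactions → 2N=14, M+R=14
member 0 (0-1): L=3.2191, (cx,cy)=(0.2324,0.9726)
member 1 (0-2): L=1.3380, (cx,cy)=(1.0000,0.0000)
member 2 (1-2): L=3.1861, (cx,cy)=(0.1852,-0.9827)
member 3 (1-3): L=1.3622, (cx,cy)=(0.9969,0.0785)
member 4 (2-3): L=3.3278, (cx,cy)=(0.2308,0.9730)
member 5 (2-4): L=1.3940, (cx,cy)=(1.0000,0.0000)
member 6 (3-4): L=3.2980, (cx,cy)=(0.1898,-0.9818)
member 7 (3-5): L=1.3802, (cx,cy)=(0.9759,0.2181)
member 8 (4-5): L=3.6117, (cx,cy)=(0.1996,0.9799)
member 9 (4-6): L=1.4680, (cx,cy)=(1.0000,0.0000)
member 10 (5-6): L=3.6170, (cx,cy)=(0.2065,-0.9784)
solve A·x = −loads:
  F[0-1] = -4957.1024 N (compression)
  F[0-2] = -552.1358 N (compression)
  F[1-2] = +545.7730 N (tension)
  F[1-3] = +452.4680 N (tension)
  F[2-3] = -551.2133 N (compression)
  F[2-4] = -323.8605 N (compression)
  F[3-4] = +559.6002 N (tension)
  F[3-5] = +223.0079 N (tension)
  F[4-5] = -560.7130 N (compression)
  F[4-6] = -105.7056 N (compression)
  F[5-6] = +511.8273 N (tension)
  Rx@0 = +1703.9800 N
  Ry@0 = +4821.4229 N
  Ry@6 = -500.7929 N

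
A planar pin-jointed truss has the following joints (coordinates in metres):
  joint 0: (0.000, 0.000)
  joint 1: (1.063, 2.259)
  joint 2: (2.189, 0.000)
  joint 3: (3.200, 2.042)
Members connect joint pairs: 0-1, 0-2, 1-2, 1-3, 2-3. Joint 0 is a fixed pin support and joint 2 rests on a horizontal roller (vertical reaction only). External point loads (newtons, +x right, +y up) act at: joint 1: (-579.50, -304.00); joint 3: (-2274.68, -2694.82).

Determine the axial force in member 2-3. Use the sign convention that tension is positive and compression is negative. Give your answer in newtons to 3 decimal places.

-3108.483

N=4 nodes, M=5 members, R=3 reactions → 2N=8, M+R=8
member 0 (0-1): L=2.4966, (cx,cy)=(0.4258,0.9048)
member 1 (0-2): L=2.1890, (cx,cy)=(1.0000,0.0000)
member 2 (1-2): L=2.5241, (cx,cy)=(0.4461,-0.8950)
member 3 (1-3): L=2.1480, (cx,cy)=(0.9949,-0.1010)
member 4 (2-3): L=2.2786, (cx,cy)=(0.4437,0.8962)
solve A·x = −loads:
  F[0-1] = -1803.3451 N (compression)
  F[0-2] = -2086.3558 N (compression)
  F[1-2] = +1585.1109 N (tension)
  F[1-3] = -900.0532 N (compression)
  F[2-3] = -3108.4835 N (compression)
  Rx@0 = +2854.1800 N
  Ry@0 = +1631.7168 N
  Ry@2 = +1367.1032 N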